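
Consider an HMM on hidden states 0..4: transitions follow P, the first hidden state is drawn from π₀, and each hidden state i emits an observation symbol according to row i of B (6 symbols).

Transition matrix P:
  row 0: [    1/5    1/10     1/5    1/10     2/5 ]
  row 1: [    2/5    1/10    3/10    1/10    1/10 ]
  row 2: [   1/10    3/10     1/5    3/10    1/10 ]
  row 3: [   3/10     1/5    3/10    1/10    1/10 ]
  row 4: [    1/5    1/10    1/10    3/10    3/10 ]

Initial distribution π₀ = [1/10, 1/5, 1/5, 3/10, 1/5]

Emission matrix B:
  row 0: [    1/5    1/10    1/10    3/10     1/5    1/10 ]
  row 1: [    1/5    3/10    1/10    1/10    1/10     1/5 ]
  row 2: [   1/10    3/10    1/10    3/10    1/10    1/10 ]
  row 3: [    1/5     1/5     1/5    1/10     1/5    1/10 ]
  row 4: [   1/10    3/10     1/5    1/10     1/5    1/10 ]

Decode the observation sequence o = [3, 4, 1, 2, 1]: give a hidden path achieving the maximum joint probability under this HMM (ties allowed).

path = [2, 3, 2, 3, 2]

t=0: δ = [3.000e-02, 2.000e-02, 6.000e-02, 3.000e-02, 2.000e-02]  (obs o_0=3)
t=1: δ = [1.800e-03, 1.800e-03, 1.200e-03, 3.600e-03, 2.400e-03]  ψ = [3, 2, 2, 2, 0]  (obs o_1=4)
t=2: δ = [1.080e-04, 2.160e-04, 3.240e-04, 1.440e-04, 2.160e-04]  ψ = [3, 3, 3, 4, 0]  (obs o_2=1)
t=3: δ = [8.640e-06, 9.720e-06, 6.480e-06, 1.944e-05, 1.296e-05]  ψ = [1, 2, 1, 2, 4]  (obs o_3=2)
t=4: δ = [5.832e-07, 1.166e-06, 1.750e-06, 7.776e-07, 1.166e-06]  ψ = [3, 3, 3, 4, 4]  (obs o_4=1)
backtrack: best end state = 2; path = [2, 3, 2, 3, 2]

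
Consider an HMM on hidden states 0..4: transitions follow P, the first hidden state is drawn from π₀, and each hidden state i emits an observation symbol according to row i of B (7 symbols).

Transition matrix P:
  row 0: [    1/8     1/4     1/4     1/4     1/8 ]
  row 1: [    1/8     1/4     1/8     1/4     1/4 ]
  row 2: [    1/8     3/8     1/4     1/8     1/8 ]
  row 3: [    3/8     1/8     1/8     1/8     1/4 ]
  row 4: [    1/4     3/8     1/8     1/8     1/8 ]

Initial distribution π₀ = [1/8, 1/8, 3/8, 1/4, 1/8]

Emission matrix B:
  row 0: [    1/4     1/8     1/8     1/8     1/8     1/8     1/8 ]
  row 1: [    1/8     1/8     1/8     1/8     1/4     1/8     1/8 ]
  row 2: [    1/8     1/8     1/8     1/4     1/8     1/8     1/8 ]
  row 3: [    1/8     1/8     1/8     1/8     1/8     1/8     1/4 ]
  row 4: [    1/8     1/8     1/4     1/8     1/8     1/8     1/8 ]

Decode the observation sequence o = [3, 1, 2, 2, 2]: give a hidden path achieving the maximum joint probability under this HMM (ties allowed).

t=0: δ = [1.562e-02, 1.562e-02, 9.375e-02, 3.125e-02, 1.562e-02]  (obs o_0=3)
t=1: δ = [1.465e-03, 4.395e-03, 2.930e-03, 1.465e-03, 1.465e-03]  ψ = [2, 2, 2, 2, 2]  (obs o_1=1)
t=2: δ = [6.866e-05, 1.373e-04, 9.155e-05, 1.373e-04, 2.747e-04]  ψ = [1, 1, 2, 1, 1]  (obs o_2=2)
t=3: δ = [8.583e-06, 1.287e-05, 4.292e-06, 4.292e-06, 8.583e-06]  ψ = [4, 4, 4, 1, 1]  (obs o_3=2)
t=4: δ = [2.682e-07, 4.023e-07, 2.682e-07, 4.023e-07, 8.047e-07]  ψ = [4, 1, 0, 1, 1]  (obs o_4=2)
backtrack: best end state = 4; path = [2, 1, 4, 1, 4]

path = [2, 1, 4, 1, 4]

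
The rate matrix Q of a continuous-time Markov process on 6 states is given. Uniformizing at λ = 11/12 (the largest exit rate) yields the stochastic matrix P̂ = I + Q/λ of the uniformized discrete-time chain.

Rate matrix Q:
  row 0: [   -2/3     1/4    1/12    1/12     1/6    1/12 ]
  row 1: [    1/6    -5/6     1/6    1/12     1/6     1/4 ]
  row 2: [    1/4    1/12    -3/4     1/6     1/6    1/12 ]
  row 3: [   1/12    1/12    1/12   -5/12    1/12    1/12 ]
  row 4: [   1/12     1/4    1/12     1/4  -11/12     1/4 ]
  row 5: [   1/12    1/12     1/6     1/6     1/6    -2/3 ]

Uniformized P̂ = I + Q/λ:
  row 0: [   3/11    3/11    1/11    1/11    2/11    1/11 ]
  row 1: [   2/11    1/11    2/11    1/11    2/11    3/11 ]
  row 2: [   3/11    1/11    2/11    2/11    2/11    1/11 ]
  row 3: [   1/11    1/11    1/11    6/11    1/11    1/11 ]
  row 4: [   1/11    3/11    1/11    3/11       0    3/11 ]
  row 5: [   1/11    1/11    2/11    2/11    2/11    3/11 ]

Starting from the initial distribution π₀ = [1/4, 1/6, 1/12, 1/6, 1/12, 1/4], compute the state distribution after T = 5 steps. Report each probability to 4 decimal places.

π = [0.1565, 0.1438, 0.1318, 0.2609, 0.1339, 0.1731]

t=0: π = [0.2500, 0.1667, 0.0833, 0.1667, 0.0833, 0.2500]
t=1: π = [0.1667, 0.1515, 0.1364, 0.2121, 0.1515, 0.1818]
t=2: π = [0.1598, 0.1488, 0.1336, 0.2438, 0.1350, 0.1791]
t=3: π = [0.1578, 0.1445, 0.1329, 0.2547, 0.1351, 0.1751]
t=4: π = [0.1569, 0.1442, 0.1320, 0.2592, 0.1341, 0.1736]
t=5: π = [0.1565, 0.1438, 0.1318, 0.2609, 0.1339, 0.1731]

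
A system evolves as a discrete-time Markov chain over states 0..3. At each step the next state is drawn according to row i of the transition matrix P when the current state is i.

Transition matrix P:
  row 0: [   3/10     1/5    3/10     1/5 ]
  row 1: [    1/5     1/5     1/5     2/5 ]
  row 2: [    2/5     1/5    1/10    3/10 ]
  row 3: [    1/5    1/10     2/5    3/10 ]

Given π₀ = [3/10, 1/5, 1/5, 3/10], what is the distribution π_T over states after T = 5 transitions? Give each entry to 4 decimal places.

π = [0.2800, 0.1711, 0.2599, 0.2891]

t=0: π = [0.3000, 0.2000, 0.2000, 0.3000]
t=1: π = [0.2700, 0.1700, 0.2700, 0.2900]
t=2: π = [0.2810, 0.1710, 0.2580, 0.2900]
t=3: π = [0.2797, 0.1710, 0.2603, 0.2890]
t=4: π = [0.2800, 0.1711, 0.2597, 0.2891]
t=5: π = [0.2800, 0.1711, 0.2599, 0.2891]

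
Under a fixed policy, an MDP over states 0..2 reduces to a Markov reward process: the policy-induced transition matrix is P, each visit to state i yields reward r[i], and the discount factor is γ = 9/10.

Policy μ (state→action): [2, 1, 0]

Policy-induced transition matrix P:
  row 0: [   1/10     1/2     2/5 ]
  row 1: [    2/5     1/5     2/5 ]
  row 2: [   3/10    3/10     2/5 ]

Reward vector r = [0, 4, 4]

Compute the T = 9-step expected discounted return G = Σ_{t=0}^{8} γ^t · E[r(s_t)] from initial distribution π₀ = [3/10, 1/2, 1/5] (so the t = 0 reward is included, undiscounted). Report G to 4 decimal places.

G = 17.5883

t=0: π = [0.3000, 0.5000, 0.2000], E[r] = 2.8000, γ^t·E[r] = 2.800000, running G = 2.800000
t=1: π = [0.2900, 0.3100, 0.4000], E[r] = 2.8400, γ^t·E[r] = 2.556000, running G = 5.356000
t=2: π = [0.2730, 0.3270, 0.4000], E[r] = 2.9080, γ^t·E[r] = 2.355480, running G = 7.711480
t=3: π = [0.2781, 0.3219, 0.4000], E[r] = 2.8876, γ^t·E[r] = 2.105060, running G = 9.816540
t=4: π = [0.2766, 0.3234, 0.4000], E[r] = 2.8937, γ^t·E[r] = 1.898570, running G = 11.715110
t=5: π = [0.2770, 0.3230, 0.4000], E[r] = 2.8919, γ^t·E[r] = 1.707629, running G = 13.422739
t=6: π = [0.2769, 0.3231, 0.4000], E[r] = 2.8924, γ^t·E[r] = 1.537158, running G = 14.959897
t=7: π = [0.2769, 0.3231, 0.4000], E[r] = 2.8923, γ^t·E[r] = 1.383364, running G = 16.343261
t=8: π = [0.2769, 0.3231, 0.4000], E[r] = 2.8923, γ^t·E[r] = 1.245049, running G = 17.588309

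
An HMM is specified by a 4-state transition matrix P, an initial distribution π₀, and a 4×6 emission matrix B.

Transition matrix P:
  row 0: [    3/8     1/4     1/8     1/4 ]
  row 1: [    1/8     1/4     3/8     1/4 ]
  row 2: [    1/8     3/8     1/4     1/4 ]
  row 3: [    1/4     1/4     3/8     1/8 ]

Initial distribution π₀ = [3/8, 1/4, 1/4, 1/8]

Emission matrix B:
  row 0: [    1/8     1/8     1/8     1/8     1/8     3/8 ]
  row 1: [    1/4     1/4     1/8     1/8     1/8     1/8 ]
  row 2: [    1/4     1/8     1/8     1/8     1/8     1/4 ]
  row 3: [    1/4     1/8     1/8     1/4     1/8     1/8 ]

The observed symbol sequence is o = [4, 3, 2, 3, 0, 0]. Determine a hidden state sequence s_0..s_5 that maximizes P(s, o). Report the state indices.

t=0: δ = [4.688e-02, 3.125e-02, 3.125e-02, 1.562e-02]  (obs o_0=4)
t=1: δ = [2.197e-03, 1.465e-03, 1.465e-03, 2.930e-03]  ψ = [0, 0, 1, 0]  (obs o_1=3)
t=2: δ = [1.030e-04, 9.155e-05, 1.373e-04, 6.866e-05]  ψ = [0, 3, 3, 0]  (obs o_2=2)
t=3: δ = [4.828e-06, 6.437e-06, 4.292e-06, 8.583e-06]  ψ = [0, 2, 1, 2]  (obs o_3=3)
t=4: δ = [2.682e-07, 5.364e-07, 8.047e-07, 4.023e-07]  ψ = [3, 3, 3, 1]  (obs o_4=0)
t=5: δ = [1.257e-08, 7.544e-08, 5.029e-08, 5.029e-08]  ψ = [0, 2, 1, 2]  (obs o_5=0)
backtrack: best end state = 1; path = [0, 3, 2, 3, 2, 1]

path = [0, 3, 2, 3, 2, 1]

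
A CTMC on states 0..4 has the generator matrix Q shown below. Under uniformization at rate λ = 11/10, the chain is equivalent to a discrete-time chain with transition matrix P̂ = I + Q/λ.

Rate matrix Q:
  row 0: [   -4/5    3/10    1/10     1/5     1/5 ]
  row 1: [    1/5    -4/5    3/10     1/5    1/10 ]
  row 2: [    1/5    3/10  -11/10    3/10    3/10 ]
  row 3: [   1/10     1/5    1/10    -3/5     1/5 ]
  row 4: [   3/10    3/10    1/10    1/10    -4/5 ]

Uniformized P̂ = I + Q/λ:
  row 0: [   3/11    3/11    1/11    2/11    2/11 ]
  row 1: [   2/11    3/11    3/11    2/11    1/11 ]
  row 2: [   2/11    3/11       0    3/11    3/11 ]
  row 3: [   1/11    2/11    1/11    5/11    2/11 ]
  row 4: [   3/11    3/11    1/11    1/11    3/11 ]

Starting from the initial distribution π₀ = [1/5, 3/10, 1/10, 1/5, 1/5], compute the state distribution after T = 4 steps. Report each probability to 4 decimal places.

t=0: π = [0.2000, 0.3000, 0.1000, 0.2000, 0.2000]
t=1: π = [0.2000, 0.2545, 0.1364, 0.2273, 0.1818]
t=2: π = [0.1959, 0.2521, 0.1248, 0.2397, 0.1876]
t=3: π = [0.1949, 0.2509, 0.1254, 0.2415, 0.1873]
t=4: π = [0.1946, 0.2508, 0.1251, 0.2420, 0.1874]

π = [0.1946, 0.2508, 0.1251, 0.2420, 0.1874]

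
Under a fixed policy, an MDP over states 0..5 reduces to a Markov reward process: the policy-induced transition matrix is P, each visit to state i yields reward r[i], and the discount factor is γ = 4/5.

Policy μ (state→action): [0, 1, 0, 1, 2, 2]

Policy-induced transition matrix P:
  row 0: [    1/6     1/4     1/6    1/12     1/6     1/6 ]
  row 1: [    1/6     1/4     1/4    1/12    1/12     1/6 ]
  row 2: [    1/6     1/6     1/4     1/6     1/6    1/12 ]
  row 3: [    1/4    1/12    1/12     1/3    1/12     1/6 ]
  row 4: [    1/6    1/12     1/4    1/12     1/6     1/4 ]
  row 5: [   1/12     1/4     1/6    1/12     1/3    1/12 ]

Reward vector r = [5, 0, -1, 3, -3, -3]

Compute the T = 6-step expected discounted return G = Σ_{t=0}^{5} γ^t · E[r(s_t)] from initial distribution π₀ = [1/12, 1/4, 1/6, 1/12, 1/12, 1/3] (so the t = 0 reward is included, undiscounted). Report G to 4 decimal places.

t=0: π = [0.0833, 0.2500, 0.1667, 0.0833, 0.0833, 0.3333], E[r] = -0.7500, γ^t·E[r] = -0.750000, running G = -0.750000
t=1: π = [0.1458, 0.2083, 0.2014, 0.1181, 0.1944, 0.1319], E[r] = -0.0972, γ^t·E[r] = -0.077778, running G = -0.827778
t=2: π = [0.1655, 0.1811, 0.2072, 0.1296, 0.1615, 0.1551], E[r] = 0.0596, γ^t·E[r] = 0.038148, running G = -0.789630
t=3: π = [0.1645, 0.1842, 0.2017, 0.1330, 0.1666, 0.1499], E[r] = 0.0704, γ^t·E[r] = 0.036049, running G = -0.753580
t=4: π = [0.1653, 0.1833, 0.2016, 0.1334, 0.1652, 0.1513], E[r] = 0.0754, γ^t·E[r] = 0.030891, running G = -0.722690
t=5: π = [0.1652, 0.1834, 0.2014, 0.1335, 0.1655, 0.1510], E[r] = 0.0754, γ^t·E[r] = 0.024707, running G = -0.697983

G = -0.6980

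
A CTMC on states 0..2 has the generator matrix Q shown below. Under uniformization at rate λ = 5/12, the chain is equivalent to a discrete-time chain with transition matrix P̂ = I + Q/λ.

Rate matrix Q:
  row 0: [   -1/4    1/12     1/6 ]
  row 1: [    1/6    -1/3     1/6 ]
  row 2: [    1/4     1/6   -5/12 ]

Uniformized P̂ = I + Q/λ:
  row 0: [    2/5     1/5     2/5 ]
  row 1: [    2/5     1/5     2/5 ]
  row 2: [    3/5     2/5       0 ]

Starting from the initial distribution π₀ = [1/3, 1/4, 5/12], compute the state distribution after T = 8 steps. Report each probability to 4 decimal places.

t=0: π = [0.3333, 0.2500, 0.4167]
t=1: π = [0.4833, 0.2833, 0.2333]
t=2: π = [0.4467, 0.2467, 0.3067]
t=3: π = [0.4613, 0.2613, 0.2773]
t=4: π = [0.4555, 0.2555, 0.2891]
t=5: π = [0.4578, 0.2578, 0.2844]
t=6: π = [0.4569, 0.2569, 0.2863]
t=7: π = [0.4573, 0.2573, 0.2855]
t=8: π = [0.4571, 0.2571, 0.2858]

π = [0.4571, 0.2571, 0.2858]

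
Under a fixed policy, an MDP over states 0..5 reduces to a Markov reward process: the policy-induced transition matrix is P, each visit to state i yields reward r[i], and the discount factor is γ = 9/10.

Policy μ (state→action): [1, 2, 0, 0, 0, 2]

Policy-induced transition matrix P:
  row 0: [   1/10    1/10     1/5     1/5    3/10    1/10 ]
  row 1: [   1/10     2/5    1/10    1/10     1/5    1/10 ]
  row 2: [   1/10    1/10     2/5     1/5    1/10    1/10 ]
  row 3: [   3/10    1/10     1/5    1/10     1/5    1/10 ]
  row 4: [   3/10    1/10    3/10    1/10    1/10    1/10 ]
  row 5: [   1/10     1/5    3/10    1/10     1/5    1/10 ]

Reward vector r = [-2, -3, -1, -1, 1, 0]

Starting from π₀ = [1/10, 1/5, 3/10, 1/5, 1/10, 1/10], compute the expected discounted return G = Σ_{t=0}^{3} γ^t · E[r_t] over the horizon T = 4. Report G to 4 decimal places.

t=0: π = [0.1000, 0.2000, 0.3000, 0.2000, 0.1000, 0.1000], E[r] = -1.2000, γ^t·E[r] = -1.200000, running G = -1.200000
t=1: π = [0.1600, 0.1700, 0.2600, 0.1400, 0.1700, 0.1000], E[r] = -1.0600, γ^t·E[r] = -0.954000, running G = -2.154000
t=2: π = [0.1620, 0.1610, 0.2620, 0.1420, 0.1730, 0.1000], E[r] = -1.0380, γ^t·E[r] = -0.840780, running G = -2.994780
t=3: π = [0.1630, 0.1583, 0.2636, 0.1424, 0.1727, 0.1000], E[r] = -1.0342, γ^t·E[r] = -0.753932, running G = -3.748712

G = -3.7487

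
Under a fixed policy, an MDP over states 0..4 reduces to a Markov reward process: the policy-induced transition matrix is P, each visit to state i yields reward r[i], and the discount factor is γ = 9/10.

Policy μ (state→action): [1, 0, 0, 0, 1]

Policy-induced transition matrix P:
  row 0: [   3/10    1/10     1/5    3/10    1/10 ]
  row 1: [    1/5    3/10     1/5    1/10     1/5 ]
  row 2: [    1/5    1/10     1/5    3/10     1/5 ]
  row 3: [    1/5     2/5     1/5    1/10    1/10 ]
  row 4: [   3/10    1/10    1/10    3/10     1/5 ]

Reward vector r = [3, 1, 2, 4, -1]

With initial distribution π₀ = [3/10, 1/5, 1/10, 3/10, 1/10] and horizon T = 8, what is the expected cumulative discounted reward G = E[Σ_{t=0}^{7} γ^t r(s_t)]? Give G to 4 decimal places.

G = 11.7796

t=0: π = [0.3000, 0.2000, 0.1000, 0.3000, 0.1000], E[r] = 2.4000, γ^t·E[r] = 2.400000, running G = 2.400000
t=1: π = [0.2400, 0.2300, 0.1900, 0.2000, 0.1400], E[r] = 1.9900, γ^t·E[r] = 1.791000, running G = 4.191000
t=2: π = [0.2380, 0.2060, 0.1860, 0.2140, 0.1560], E[r] = 1.9920, γ^t·E[r] = 1.613520, running G = 5.804520
t=3: π = [0.2394, 0.2054, 0.1844, 0.2160, 0.1548], E[r] = 2.0016, γ^t·E[r] = 1.459166, running G = 7.263686
t=4: π = [0.2394, 0.2059, 0.1845, 0.2157, 0.1545], E[r] = 2.0016, γ^t·E[r] = 1.313250, running G = 8.576936
t=5: π = [0.2394, 0.2059, 0.1846, 0.2157, 0.1545], E[r] = 2.0014, γ^t·E[r] = 1.181806, running G = 9.758742
t=6: π = [0.2394, 0.2059, 0.1846, 0.2157, 0.1545], E[r] = 2.0014, γ^t·E[r] = 1.063624, running G = 10.822366
t=7: π = [0.2394, 0.2059, 0.1846, 0.2157, 0.1545], E[r] = 2.0014, γ^t·E[r] = 0.957264, running G = 11.779630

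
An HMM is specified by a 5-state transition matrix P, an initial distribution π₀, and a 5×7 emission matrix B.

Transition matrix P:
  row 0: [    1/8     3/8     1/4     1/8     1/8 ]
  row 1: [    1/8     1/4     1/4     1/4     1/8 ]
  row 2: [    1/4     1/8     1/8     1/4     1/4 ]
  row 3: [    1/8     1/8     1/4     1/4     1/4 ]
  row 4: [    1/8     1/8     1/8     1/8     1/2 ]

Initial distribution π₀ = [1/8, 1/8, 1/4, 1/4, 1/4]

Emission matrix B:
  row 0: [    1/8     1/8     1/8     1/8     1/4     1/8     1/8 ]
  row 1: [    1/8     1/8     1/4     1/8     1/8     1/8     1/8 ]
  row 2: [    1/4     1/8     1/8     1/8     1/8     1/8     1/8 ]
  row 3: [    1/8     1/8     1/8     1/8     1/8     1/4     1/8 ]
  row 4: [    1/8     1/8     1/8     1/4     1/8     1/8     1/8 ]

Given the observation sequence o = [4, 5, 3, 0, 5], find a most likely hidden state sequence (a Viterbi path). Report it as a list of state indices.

path = [4, 4, 4, 4, 4]

t=0: δ = [3.125e-02, 1.562e-02, 3.125e-02, 3.125e-02, 3.125e-02]  (obs o_0=4)
t=1: δ = [9.766e-04, 1.465e-03, 9.766e-04, 1.953e-03, 1.953e-03]  ψ = [2, 0, 0, 2, 4]  (obs o_1=5)
t=2: δ = [3.052e-05, 4.578e-05, 6.104e-05, 6.104e-05, 2.441e-04]  ψ = [2, 0, 3, 3, 4]  (obs o_2=3)
t=3: δ = [3.815e-06, 3.815e-06, 7.629e-06, 3.815e-06, 1.526e-05]  ψ = [4, 4, 4, 4, 4]  (obs o_3=0)
t=4: δ = [2.384e-07, 2.384e-07, 2.384e-07, 4.768e-07, 9.537e-07]  ψ = [2, 4, 4, 2, 4]  (obs o_4=5)
backtrack: best end state = 4; path = [4, 4, 4, 4, 4]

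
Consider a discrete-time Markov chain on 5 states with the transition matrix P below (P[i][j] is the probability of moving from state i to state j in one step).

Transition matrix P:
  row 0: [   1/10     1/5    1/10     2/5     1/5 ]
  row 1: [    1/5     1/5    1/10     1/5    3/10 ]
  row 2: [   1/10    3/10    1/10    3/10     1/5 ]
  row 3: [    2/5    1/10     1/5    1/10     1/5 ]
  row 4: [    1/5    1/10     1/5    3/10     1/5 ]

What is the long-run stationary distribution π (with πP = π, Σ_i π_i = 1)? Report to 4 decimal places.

π = [0.2146, 0.1676, 0.1471, 0.2539, 0.2168]

Balance equations π_j = Σ_i π_i·P[i][j]:
  π_0 = 1/10·π_0 + 1/5·π_1 + 1/10·π_2 + 2/5·π_3 + 1/5·π_4
  π_1 = 1/5·π_0 + 1/5·π_1 + 3/10·π_2 + 1/10·π_3 + 1/10·π_4
  π_2 = 1/10·π_0 + 1/10·π_1 + 1/10·π_2 + 1/5·π_3 + 1/5·π_4
  π_3 = 2/5·π_0 + 1/5·π_1 + 3/10·π_2 + 1/10·π_3 + 3/10·π_4
  normalize: π_0 + π_1 + π_2 + π_3 + π_4 = 1
Solving the linear system gives exactly π = [699/3257, 546/3257, 479/3257, 827/3257, 706/3257].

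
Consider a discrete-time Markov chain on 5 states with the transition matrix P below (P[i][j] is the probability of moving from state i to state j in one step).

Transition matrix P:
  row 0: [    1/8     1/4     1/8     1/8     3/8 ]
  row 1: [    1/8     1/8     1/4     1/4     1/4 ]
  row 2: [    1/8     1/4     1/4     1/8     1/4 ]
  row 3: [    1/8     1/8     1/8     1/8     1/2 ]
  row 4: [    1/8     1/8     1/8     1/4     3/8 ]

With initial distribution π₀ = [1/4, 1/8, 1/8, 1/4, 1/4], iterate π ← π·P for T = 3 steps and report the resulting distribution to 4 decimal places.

t=0: π = [0.2500, 0.1250, 0.1250, 0.2500, 0.2500]
t=1: π = [0.1250, 0.1719, 0.1563, 0.1719, 0.3750]
t=2: π = [0.1250, 0.1602, 0.1660, 0.1934, 0.3555]
t=3: π = [0.1250, 0.1614, 0.1658, 0.1895, 0.3584]

π = [0.1250, 0.1614, 0.1658, 0.1895, 0.3584]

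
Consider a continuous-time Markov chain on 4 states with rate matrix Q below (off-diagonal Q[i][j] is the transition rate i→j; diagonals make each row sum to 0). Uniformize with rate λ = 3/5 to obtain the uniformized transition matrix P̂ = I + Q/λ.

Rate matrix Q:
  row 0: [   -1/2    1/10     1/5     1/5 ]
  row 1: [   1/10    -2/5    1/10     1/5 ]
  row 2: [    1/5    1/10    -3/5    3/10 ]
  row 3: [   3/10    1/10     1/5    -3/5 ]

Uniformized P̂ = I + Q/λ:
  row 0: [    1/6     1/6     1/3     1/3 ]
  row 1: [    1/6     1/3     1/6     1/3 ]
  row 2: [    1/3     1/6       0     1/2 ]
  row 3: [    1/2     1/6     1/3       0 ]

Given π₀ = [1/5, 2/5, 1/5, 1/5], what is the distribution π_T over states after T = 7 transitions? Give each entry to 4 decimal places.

π = [0.2968, 0.2000, 0.2250, 0.2782]

t=0: π = [0.2000, 0.4000, 0.2000, 0.2000]
t=1: π = [0.2667, 0.2333, 0.2000, 0.3000]
t=2: π = [0.3000, 0.2056, 0.2278, 0.2667]
t=3: π = [0.2935, 0.2009, 0.2231, 0.2824]
t=4: π = [0.2980, 0.2002, 0.2255, 0.2764]
t=5: π = [0.2964, 0.2000, 0.2248, 0.2788]
t=6: π = [0.2971, 0.2000, 0.2251, 0.2779]
t=7: π = [0.2968, 0.2000, 0.2250, 0.2782]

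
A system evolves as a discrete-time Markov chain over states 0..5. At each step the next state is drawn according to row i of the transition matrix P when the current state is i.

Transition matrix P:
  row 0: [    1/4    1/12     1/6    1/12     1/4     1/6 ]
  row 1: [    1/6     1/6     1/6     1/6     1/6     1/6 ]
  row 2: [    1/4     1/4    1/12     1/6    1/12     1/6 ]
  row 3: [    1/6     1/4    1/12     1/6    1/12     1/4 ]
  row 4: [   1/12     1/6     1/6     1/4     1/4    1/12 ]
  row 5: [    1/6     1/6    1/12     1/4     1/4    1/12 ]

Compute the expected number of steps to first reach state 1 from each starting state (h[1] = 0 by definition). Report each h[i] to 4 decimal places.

First-step conditioning: h[1] = 0; for i ≠ 1, h[i] = 1 + Σ_k P[i][k]·h[k].
  h[0] = 1 + 1/4·h[0] + 1/6·h[2] + 1/12·h[3] + 1/4·h[4] + 1/6·h[5]
  h[2] = 1 + 1/4·h[0] + 1/12·h[2] + 1/6·h[3] + 1/12·h[4] + 1/6·h[5]
  h[3] = 1 + 1/6·h[0] + 1/12·h[2] + 1/6·h[3] + 1/12·h[4] + 1/4·h[5]
  h[4] = 1 + 1/12·h[0] + 1/6·h[2] + 1/4·h[3] + 1/4·h[4] + 1/12·h[5]
  h[5] = 1 + 1/6·h[0] + 1/12·h[2] + 1/4·h[3] + 1/4·h[4] + 1/12·h[5]
Solving the 5×5 linear system over states ≠ 1 gives exactly h = [54624/8849, 0, 46416/8849, 46008/8849, 49044/8849, 49728/8849] (h[1] = 0 is the target).

h = [6.1729, 0.0000, 5.2453, 5.1992, 5.5423, 5.6196]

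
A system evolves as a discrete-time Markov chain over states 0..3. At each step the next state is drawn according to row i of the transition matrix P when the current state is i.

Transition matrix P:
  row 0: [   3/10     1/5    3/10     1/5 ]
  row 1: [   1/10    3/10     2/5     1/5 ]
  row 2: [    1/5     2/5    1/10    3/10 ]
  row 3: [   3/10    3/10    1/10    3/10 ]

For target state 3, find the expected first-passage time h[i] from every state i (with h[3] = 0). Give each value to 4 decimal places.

h = [4.3983, 4.3568, 4.0249, 0.0000]

First-step conditioning: h[3] = 0; for i ≠ 3, h[i] = 1 + Σ_k P[i][k]·h[k].
  h[0] = 1 + 3/10·h[0] + 1/5·h[1] + 3/10·h[2]
  h[1] = 1 + 1/10·h[0] + 3/10·h[1] + 2/5·h[2]
  h[2] = 1 + 1/5·h[0] + 2/5·h[1] + 1/10·h[2]
Solving the 3×3 linear system over states ≠ 3 gives exactly h = [1060/241, 1050/241, 970/241, 0] (h[3] = 0 is the target).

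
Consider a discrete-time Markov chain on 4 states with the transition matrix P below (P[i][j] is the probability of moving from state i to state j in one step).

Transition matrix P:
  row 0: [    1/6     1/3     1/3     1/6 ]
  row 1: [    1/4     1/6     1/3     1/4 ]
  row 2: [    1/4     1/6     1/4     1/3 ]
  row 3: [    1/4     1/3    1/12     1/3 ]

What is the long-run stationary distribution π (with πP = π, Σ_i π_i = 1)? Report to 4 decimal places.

π = [0.2308, 0.2508, 0.2445, 0.2740]

Balance equations π_j = Σ_i π_i·P[i][j]:
  π_0 = 1/6·π_0 + 1/4·π_1 + 1/4·π_2 + 1/4·π_3
  π_1 = 1/3·π_0 + 1/6·π_1 + 1/6·π_2 + 1/3·π_3
  π_2 = 1/3·π_0 + 1/3·π_1 + 1/4·π_2 + 1/12·π_3
  normalize: π_0 + π_1 + π_2 + π_3 = 1
Solving the linear system gives exactly π = [3/13, 238/949, 232/949, 20/73].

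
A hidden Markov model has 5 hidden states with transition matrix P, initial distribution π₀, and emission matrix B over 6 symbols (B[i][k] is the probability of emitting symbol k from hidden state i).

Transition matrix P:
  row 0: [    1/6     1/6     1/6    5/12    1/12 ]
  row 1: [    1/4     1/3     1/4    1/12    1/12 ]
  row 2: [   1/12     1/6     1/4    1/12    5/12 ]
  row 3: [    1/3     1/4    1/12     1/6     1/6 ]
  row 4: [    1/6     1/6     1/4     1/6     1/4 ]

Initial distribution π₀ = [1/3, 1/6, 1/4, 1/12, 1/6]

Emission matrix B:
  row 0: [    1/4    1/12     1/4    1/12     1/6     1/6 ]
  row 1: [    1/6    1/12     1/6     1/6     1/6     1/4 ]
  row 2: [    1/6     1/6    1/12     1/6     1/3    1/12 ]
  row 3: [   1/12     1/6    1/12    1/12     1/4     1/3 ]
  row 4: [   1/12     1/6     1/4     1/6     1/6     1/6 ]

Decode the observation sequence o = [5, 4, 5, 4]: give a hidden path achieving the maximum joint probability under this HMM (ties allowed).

path = [0, 3, 0, 3]

t=0: δ = [5.556e-02, 4.167e-02, 2.083e-02, 2.778e-02, 2.778e-02]  (obs o_0=5)
t=1: δ = [1.736e-03, 2.315e-03, 3.472e-03, 5.787e-03, 1.447e-03]  ψ = [1, 1, 1, 0, 2]  (obs o_1=4)
t=2: δ = [3.215e-04, 3.617e-04, 7.234e-05, 3.215e-04, 2.411e-04]  ψ = [3, 3, 2, 3, 2]  (obs o_2=5)
t=3: δ = [1.786e-05, 2.009e-05, 3.014e-05, 3.349e-05, 1.005e-05]  ψ = [3, 1, 1, 0, 4]  (obs o_3=4)
backtrack: best end state = 3; path = [0, 3, 0, 3]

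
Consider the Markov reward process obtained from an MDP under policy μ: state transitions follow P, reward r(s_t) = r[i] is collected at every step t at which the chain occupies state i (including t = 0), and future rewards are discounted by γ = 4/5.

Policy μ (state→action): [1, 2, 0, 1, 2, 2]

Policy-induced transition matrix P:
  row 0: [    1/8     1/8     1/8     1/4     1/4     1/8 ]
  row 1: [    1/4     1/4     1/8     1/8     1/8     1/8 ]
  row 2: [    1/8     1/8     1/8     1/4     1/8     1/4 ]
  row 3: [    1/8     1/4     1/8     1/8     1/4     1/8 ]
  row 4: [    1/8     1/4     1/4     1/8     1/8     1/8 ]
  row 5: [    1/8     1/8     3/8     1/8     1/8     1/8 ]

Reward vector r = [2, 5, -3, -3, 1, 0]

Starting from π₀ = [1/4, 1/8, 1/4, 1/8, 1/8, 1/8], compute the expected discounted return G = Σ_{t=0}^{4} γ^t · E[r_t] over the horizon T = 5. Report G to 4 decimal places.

G = 0.8846

t=0: π = [0.2500, 0.1250, 0.2500, 0.1250, 0.1250, 0.1250], E[r] = 0.1250, γ^t·E[r] = 0.125000, running G = 0.125000
t=1: π = [0.1406, 0.1719, 0.1719, 0.1875, 0.1719, 0.1563], E[r] = 0.2344, γ^t·E[r] = 0.187500, running G = 0.312500
t=2: π = [0.1465, 0.1914, 0.1855, 0.1641, 0.1660, 0.1465], E[r] = 0.3672, γ^t·E[r] = 0.235000, running G = 0.547500
t=3: π = [0.1489, 0.1902, 0.1824, 0.1665, 0.1638, 0.1482], E[r] = 0.3660, γ^t·E[r] = 0.187375, running G = 0.734875
t=4: π = [0.1488, 0.1901, 0.1825, 0.1664, 0.1644, 0.1478], E[r] = 0.3655, γ^t·E[r] = 0.149700, running G = 0.884575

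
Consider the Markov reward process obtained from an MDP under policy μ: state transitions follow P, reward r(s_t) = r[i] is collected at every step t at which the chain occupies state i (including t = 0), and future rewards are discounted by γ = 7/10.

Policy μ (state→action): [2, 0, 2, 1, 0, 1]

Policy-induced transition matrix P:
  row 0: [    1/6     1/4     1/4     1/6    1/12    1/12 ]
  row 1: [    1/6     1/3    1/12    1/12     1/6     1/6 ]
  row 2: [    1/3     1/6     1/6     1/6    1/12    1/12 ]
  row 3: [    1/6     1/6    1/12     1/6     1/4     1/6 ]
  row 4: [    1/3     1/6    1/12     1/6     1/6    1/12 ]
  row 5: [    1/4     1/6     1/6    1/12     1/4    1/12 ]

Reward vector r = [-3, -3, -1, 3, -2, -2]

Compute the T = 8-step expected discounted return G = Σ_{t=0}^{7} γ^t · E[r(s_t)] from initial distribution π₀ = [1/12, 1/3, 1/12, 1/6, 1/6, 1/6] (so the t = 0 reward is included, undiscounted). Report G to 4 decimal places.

G = -5.0259

t=0: π = [0.0833, 0.3333, 0.0833, 0.1667, 0.1667, 0.1667], E[r] = -1.5000, γ^t·E[r] = -1.500000, running G = -1.500000
t=1: π = [0.2222, 0.2292, 0.1181, 0.1250, 0.1806, 0.1250], E[r] = -1.7083, γ^t·E[r] = -1.195833, running G = -2.695833
t=2: π = [0.2269, 0.2234, 0.1406, 0.1372, 0.1591, 0.1128], E[r] = -1.6238, γ^t·E[r] = -0.795683, running G = -3.491516
t=3: π = [0.2260, 0.2228, 0.1423, 0.1386, 0.1569, 0.1134], E[r] = -1.6133, γ^t·E[r] = -0.553372, running G = -4.044888
t=4: π = [0.2260, 0.2226, 0.1423, 0.1387, 0.1570, 0.1135], E[r] = -1.6130, γ^t·E[r] = -0.387291, running G = -4.432179
t=5: π = [0.2260, 0.2226, 0.1423, 0.1387, 0.1570, 0.1134], E[r] = -1.6130, γ^t·E[r] = -0.271097, running G = -4.703276
t=6: π = [0.2260, 0.2226, 0.1423, 0.1387, 0.1570, 0.1134], E[r] = -1.6130, γ^t·E[r] = -0.189765, running G = -4.893041
t=7: π = [0.2260, 0.2226, 0.1423, 0.1387, 0.1570, 0.1134], E[r] = -1.6130, γ^t·E[r] = -0.132835, running G = -5.025876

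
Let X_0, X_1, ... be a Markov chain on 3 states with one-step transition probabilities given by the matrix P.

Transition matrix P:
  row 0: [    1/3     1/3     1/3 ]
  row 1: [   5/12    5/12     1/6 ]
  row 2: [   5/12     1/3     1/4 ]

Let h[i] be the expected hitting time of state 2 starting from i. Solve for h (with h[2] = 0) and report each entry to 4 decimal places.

h = [3.6667, 4.3333, 0.0000]

First-step conditioning: h[2] = 0; for i ≠ 2, h[i] = 1 + Σ_k P[i][k]·h[k].
  h[0] = 1 + 1/3·h[0] + 1/3·h[1]
  h[1] = 1 + 5/12·h[0] + 5/12·h[1]
Solving the 2×2 linear system over states ≠ 2 gives exactly h = [11/3, 13/3, 0] (h[2] = 0 is the target).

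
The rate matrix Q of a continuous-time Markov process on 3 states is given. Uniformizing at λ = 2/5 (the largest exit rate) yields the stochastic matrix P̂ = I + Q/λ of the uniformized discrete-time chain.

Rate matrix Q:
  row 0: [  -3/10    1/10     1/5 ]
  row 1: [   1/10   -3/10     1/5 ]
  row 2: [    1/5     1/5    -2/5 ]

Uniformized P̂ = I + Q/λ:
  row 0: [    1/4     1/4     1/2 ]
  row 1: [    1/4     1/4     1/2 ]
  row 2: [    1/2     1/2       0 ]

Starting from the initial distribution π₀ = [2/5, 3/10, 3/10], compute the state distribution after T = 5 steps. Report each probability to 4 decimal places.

t=0: π = [0.4000, 0.3000, 0.3000]
t=1: π = [0.3250, 0.3250, 0.3500]
t=2: π = [0.3375, 0.3375, 0.3250]
t=3: π = [0.3313, 0.3313, 0.3375]
t=4: π = [0.3344, 0.3344, 0.3313]
t=5: π = [0.3328, 0.3328, 0.3344]

π = [0.3328, 0.3328, 0.3344]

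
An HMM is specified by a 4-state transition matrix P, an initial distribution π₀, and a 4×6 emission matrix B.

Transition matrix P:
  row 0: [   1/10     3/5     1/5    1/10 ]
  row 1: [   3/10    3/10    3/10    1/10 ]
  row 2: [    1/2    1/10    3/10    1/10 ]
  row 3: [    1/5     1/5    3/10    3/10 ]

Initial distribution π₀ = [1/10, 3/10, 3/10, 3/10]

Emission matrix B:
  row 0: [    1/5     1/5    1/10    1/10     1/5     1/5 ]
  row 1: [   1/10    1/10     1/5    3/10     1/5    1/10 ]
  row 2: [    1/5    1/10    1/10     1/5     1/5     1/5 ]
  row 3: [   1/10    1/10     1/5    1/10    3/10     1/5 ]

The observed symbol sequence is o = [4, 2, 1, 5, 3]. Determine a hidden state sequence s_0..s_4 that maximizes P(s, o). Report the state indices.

t=0: δ = [2.000e-02, 6.000e-02, 6.000e-02, 9.000e-02]  (obs o_0=4)
t=1: δ = [3.000e-03, 3.600e-03, 2.700e-03, 5.400e-03]  ψ = [2, 1, 3, 3]  (obs o_1=2)
t=2: δ = [2.700e-04, 1.800e-04, 1.620e-04, 1.620e-04]  ψ = [2, 0, 3, 3]  (obs o_2=1)
t=3: δ = [1.620e-05, 1.620e-05, 1.080e-05, 9.720e-06]  ψ = [2, 0, 0, 3]  (obs o_3=5)
t=4: δ = [5.400e-07, 2.916e-06, 9.720e-07, 2.916e-07]  ψ = [2, 0, 1, 3]  (obs o_4=3)
backtrack: best end state = 1; path = [3, 3, 2, 0, 1]

path = [3, 3, 2, 0, 1]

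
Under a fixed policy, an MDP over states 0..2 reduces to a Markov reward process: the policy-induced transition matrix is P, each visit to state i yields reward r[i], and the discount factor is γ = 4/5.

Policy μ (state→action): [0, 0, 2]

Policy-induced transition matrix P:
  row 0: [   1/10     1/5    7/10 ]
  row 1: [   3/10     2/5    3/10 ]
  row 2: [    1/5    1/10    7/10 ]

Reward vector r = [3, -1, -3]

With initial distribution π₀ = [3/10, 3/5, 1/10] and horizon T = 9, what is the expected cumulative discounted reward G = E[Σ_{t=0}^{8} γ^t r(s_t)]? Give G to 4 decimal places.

G = -4.3941

t=0: π = [0.3000, 0.6000, 0.1000], E[r] = 0.0000, γ^t·E[r] = 0.000000, running G = 0.000000
t=1: π = [0.2300, 0.3100, 0.4600], E[r] = -1.0000, γ^t·E[r] = -0.800000, running G = -0.800000
t=2: π = [0.2080, 0.2160, 0.5760], E[r] = -1.3200, γ^t·E[r] = -0.844800, running G = -1.644800
t=3: π = [0.2008, 0.1856, 0.6136], E[r] = -1.4240, γ^t·E[r] = -0.729088, running G = -2.373888
t=4: π = [0.1985, 0.1758, 0.6258], E[r] = -1.4576, γ^t·E[r] = -0.597033, running G = -2.970921
t=5: π = [0.1977, 0.1726, 0.6297], E[r] = -1.4685, γ^t·E[r] = -0.481192, running G = -3.452112
t=6: π = [0.1975, 0.1715, 0.6310], E[r] = -1.4720, γ^t·E[r] = -0.385876, running G = -3.837988
t=7: π = [0.1974, 0.1712, 0.6314], E[r] = -1.4731, γ^t·E[r] = -0.308940, running G = -4.146928
t=8: π = [0.1974, 0.1711, 0.6315], E[r] = -1.4735, γ^t·E[r] = -0.247214, running G = -4.394142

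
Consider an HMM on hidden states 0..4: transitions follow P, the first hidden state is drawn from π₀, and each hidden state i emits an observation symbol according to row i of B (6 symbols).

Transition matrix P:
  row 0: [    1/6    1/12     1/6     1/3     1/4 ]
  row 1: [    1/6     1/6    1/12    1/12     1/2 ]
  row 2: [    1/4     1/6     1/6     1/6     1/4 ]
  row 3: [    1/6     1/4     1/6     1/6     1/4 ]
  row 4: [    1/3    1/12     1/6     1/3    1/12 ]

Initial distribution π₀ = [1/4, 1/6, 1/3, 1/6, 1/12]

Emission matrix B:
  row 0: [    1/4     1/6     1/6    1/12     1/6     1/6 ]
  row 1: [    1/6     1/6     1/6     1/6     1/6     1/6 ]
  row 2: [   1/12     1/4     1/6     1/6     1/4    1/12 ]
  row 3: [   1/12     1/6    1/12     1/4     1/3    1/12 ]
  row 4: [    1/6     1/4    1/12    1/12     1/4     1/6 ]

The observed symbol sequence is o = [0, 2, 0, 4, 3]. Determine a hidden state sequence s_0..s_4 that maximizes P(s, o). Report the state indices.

t=0: δ = [6.250e-02, 2.778e-02, 2.778e-02, 1.389e-02, 1.389e-02]  (obs o_0=0)
t=1: δ = [1.736e-03, 8.681e-04, 1.736e-03, 1.736e-03, 1.302e-03]  ψ = [0, 0, 0, 0, 0]  (obs o_1=2)
t=2: δ = [1.085e-04, 7.234e-05, 2.411e-05, 4.823e-05, 7.234e-05]  ψ = [2, 3, 0, 0, 0]  (obs o_2=0)
t=3: δ = [4.019e-06, 2.009e-06, 4.521e-06, 1.206e-05, 9.042e-06]  ψ = [4, 1, 0, 0, 1]  (obs o_3=4)
t=4: δ = [2.512e-07, 5.023e-07, 3.349e-07, 7.535e-07, 2.512e-07]  ψ = [4, 3, 3, 4, 3]  (obs o_4=3)
backtrack: best end state = 3; path = [0, 3, 1, 4, 3]

path = [0, 3, 1, 4, 3]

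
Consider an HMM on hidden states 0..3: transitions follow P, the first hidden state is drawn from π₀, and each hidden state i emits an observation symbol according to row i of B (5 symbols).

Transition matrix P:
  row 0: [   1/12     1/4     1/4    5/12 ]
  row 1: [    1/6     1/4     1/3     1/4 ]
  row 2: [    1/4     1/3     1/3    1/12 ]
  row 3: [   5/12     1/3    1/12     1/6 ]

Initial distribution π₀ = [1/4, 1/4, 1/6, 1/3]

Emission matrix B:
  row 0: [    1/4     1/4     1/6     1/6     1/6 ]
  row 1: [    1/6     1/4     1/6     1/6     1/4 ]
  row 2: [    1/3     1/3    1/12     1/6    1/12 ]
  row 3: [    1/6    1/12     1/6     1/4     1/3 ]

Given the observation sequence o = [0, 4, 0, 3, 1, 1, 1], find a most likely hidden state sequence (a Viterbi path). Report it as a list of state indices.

t=0: δ = [6.250e-02, 4.167e-02, 5.556e-02, 5.556e-02]  (obs o_0=0)
t=1: δ = [3.858e-03, 4.630e-03, 1.543e-03, 8.681e-03]  ψ = [3, 2, 2, 0]  (obs o_1=4)
t=2: δ = [9.042e-04, 4.823e-04, 5.144e-04, 2.679e-04]  ψ = [3, 3, 1, 0]  (obs o_2=0)
t=3: δ = [2.143e-05, 3.768e-05, 3.768e-05, 9.419e-05]  ψ = [2, 0, 0, 0]  (obs o_3=3)
t=4: δ = [9.811e-06, 7.849e-06, 4.186e-06, 1.308e-06]  ψ = [3, 3, 1, 3]  (obs o_4=1)
t=5: δ = [3.270e-07, 6.132e-07, 8.721e-07, 3.407e-07]  ψ = [1, 0, 1, 0]  (obs o_5=1)
t=6: δ = [5.451e-08, 7.268e-08, 9.690e-08, 1.278e-08]  ψ = [2, 2, 2, 1]  (obs o_6=1)
backtrack: best end state = 2; path = [0, 3, 0, 3, 1, 2, 2]

path = [0, 3, 0, 3, 1, 2, 2]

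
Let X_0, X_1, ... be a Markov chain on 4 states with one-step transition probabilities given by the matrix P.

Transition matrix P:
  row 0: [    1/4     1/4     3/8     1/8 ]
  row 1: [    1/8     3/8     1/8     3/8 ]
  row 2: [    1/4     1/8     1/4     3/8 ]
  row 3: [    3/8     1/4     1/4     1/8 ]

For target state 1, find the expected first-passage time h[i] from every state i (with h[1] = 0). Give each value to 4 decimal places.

First-step conditioning: h[1] = 0; for i ≠ 1, h[i] = 1 + Σ_k P[i][k]·h[k].
  h[0] = 1 + 1/4·h[0] + 3/8·h[2] + 1/8·h[3]
  h[2] = 1 + 1/4·h[0] + 1/4·h[2] + 3/8·h[3]
  h[3] = 1 + 3/8·h[0] + 1/4·h[2] + 1/8·h[3]
Solving the 3×3 linear system over states ≠ 1 gives exactly h = [592/125, 0, 656/125, 584/125] (h[1] = 0 is the target).

h = [4.7360, 0.0000, 5.2480, 4.6720]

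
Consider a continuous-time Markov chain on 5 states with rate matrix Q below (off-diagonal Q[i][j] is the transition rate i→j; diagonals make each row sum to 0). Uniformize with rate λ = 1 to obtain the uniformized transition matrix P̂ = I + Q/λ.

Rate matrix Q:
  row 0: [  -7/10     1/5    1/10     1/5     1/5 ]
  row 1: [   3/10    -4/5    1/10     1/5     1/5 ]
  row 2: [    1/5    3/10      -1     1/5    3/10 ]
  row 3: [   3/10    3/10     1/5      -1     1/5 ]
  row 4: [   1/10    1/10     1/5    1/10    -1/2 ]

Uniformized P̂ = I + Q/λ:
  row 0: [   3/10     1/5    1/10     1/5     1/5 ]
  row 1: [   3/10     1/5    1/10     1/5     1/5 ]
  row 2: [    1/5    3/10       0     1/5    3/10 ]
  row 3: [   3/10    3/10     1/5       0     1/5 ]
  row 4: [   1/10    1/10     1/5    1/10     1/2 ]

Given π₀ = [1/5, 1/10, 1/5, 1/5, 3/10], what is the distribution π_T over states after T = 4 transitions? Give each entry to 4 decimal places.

π = [0.2258, 0.1968, 0.1314, 0.1414, 0.3047]

t=0: π = [0.2000, 0.1000, 0.2000, 0.2000, 0.3000]
t=1: π = [0.2200, 0.2100, 0.1300, 0.1300, 0.3100]
t=2: π = [0.2250, 0.1950, 0.1310, 0.1430, 0.3060]
t=3: π = [0.2257, 0.1968, 0.1318, 0.1408, 0.3049]
t=4: π = [0.2258, 0.1968, 0.1314, 0.1414, 0.3047]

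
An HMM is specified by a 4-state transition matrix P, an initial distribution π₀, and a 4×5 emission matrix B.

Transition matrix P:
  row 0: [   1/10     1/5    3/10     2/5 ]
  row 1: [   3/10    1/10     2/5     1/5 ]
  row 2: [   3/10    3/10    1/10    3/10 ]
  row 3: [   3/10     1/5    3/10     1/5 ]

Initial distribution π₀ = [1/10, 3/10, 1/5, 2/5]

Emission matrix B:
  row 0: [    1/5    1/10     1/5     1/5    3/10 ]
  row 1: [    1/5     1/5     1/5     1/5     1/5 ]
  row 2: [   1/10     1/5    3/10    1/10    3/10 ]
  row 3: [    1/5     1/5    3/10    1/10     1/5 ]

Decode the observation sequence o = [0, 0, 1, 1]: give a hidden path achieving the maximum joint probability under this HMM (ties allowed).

path = [3, 0, 3, 2]

t=0: δ = [2.000e-02, 6.000e-02, 2.000e-02, 8.000e-02]  (obs o_0=0)
t=1: δ = [4.800e-03, 3.200e-03, 2.400e-03, 3.200e-03]  ψ = [3, 3, 1, 3]  (obs o_1=0)
t=2: δ = [9.600e-05, 1.920e-04, 2.880e-04, 3.840e-04]  ψ = [1, 0, 0, 0]  (obs o_2=1)
t=3: δ = [1.152e-05, 1.728e-05, 2.304e-05, 1.728e-05]  ψ = [3, 2, 3, 2]  (obs o_3=1)
backtrack: best end state = 2; path = [3, 0, 3, 2]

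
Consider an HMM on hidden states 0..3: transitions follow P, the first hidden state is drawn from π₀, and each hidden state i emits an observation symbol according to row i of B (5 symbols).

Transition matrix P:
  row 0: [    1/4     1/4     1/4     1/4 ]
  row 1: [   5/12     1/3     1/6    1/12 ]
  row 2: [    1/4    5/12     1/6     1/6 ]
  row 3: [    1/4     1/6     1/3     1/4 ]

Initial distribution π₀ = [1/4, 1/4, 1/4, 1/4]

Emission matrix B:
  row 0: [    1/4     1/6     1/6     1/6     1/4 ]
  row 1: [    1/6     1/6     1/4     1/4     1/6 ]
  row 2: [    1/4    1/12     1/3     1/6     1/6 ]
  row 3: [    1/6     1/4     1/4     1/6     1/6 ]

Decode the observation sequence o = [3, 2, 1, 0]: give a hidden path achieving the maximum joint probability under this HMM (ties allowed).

path = [3, 2, 1, 0]

t=0: δ = [4.167e-02, 6.250e-02, 4.167e-02, 4.167e-02]  (obs o_0=3)
t=1: δ = [4.340e-03, 5.208e-03, 4.630e-03, 2.604e-03]  ψ = [1, 1, 3, 0]  (obs o_1=2)
t=2: δ = [3.617e-04, 3.215e-04, 9.042e-05, 2.713e-04]  ψ = [1, 2, 0, 0]  (obs o_2=1)
t=3: δ = [3.349e-05, 1.786e-05, 2.261e-05, 1.507e-05]  ψ = [1, 1, 0, 0]  (obs o_3=0)
backtrack: best end state = 0; path = [3, 2, 1, 0]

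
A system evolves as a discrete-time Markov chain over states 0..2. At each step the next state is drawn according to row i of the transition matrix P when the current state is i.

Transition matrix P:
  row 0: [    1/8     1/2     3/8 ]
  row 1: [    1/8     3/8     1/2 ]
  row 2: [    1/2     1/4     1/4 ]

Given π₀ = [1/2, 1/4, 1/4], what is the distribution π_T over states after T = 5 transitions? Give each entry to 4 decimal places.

π = [0.2651, 0.3614, 0.3735]

t=0: π = [0.5000, 0.2500, 0.2500]
t=1: π = [0.2188, 0.4063, 0.3750]
t=2: π = [0.2656, 0.3555, 0.3789]
t=3: π = [0.2671, 0.3608, 0.3721]
t=4: π = [0.2645, 0.3619, 0.3736]
t=5: π = [0.2651, 0.3614, 0.3735]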